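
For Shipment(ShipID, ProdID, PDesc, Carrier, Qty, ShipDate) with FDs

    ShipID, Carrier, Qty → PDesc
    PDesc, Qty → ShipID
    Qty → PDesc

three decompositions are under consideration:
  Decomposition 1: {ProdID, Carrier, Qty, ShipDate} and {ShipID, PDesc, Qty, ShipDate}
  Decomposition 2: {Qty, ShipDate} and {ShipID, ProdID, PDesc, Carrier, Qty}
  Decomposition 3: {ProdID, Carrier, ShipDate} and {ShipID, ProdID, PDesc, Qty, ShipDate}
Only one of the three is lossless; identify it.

Decomposition 1: common = {Qty, ShipDate}, closure = {ShipID, PDesc, Qty, ShipDate} → lossless.
Decomposition 2: common = {Qty}, closure = {ShipID, PDesc, Qty} → lossy.
Decomposition 3: common = {ProdID, ShipDate}, closure = {ProdID, ShipDate} → lossy.

Decomposition 1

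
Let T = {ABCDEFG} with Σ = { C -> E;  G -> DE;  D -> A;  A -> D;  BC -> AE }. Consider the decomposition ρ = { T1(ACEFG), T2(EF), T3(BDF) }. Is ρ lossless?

No

Chase test. Columns are ABCDEFG; row i has aⱼ where attribute j ∈ Ti, else bᵢⱼ.
Initial tableau (one row per fragment):
  row 1: a1 b12 a3 b14 a5 a6 a7
  row 2: b21 b22 b23 b24 a5 a6 b27
  row 3: b31 a2 b33 a4 b35 a6 b37
No row becomes fully distinguished — the join is lossy.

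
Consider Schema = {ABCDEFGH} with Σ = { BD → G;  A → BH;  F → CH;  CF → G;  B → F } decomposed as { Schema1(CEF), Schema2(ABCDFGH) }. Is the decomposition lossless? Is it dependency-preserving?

Lossless test: (CF)⁺ = {CFGH}, which is a superkey of neither fragment — lossy.
Dependency preservation: every FD's attributes lie within a single fragment, so each can be enforced locally — preserved.

lossy but dependency-preserving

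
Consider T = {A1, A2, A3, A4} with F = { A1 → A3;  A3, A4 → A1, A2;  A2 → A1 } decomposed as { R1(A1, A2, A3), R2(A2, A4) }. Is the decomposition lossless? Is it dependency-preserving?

Lossless test: (A2)⁺ = {A1, A2, A3}, which contains all of one fragment — lossless.
Dependency preservation: the restricted closure of {A3, A4} across the fragments never reaches {A1, A2}, so A3, A4 → A1, A2 cannot be enforced without a join — not preserved.

lossless but not dependency-preserving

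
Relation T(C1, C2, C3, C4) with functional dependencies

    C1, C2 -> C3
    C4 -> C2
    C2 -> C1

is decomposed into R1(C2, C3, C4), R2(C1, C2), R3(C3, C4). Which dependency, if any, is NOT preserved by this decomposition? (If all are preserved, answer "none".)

C1, C2 → C3: restricted closure across fragments reaches C3.
C4 → C2 lies within R1.
C2 → C1 lies within R2.
Every dependency is enforceable on the fragments, so the decomposition is dependency-preserving.

none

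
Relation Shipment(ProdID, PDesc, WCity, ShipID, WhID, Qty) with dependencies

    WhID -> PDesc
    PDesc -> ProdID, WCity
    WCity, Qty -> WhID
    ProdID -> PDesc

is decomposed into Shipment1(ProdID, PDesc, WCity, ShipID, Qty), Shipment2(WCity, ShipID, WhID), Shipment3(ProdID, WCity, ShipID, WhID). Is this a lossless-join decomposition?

No

Chase test. Columns are ProdID, PDesc, WCity, ShipID, WhID, Qty; row i has aⱼ where attribute j ∈ Shipmenti, else bᵢⱼ.
Initial tableau (one row per fragment):
  row 1: a1 a2 a3 a4 b15 a6
  row 2: b21 b22 a3 a4 a5 b26
  row 3: a1 b32 a3 a4 a5 b36
Rows 2 and 3 agree on WhID; apply WhID→PDesc and equate their PDesc entries.
Rows 2 and 3 agree on PDesc; apply PDesc→ProdID, WCity and equate their ProdID, WCity entries.
Rows 1 and 2 agree on ProdID; apply ProdID→PDesc and equate their PDesc entries.
No row becomes fully distinguished — the join is lossy.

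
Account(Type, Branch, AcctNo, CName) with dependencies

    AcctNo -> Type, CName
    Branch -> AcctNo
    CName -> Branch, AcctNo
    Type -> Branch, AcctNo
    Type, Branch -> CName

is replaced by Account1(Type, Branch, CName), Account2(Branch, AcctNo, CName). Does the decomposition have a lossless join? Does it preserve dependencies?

Lossless test: (Branch, CName)⁺ = {Type, Branch, AcctNo, CName}, which contains all of one fragment — lossless.
Dependency preservation: AcctNo → Type, CName; Type → Branch, AcctNo are not contained in any single fragment, but the restricted closure of each left-hand side across the fragments still reaches the right-hand side; the remaining FDs each lie inside some fragment. All dependencies are preserved.

lossless and dependency-preserving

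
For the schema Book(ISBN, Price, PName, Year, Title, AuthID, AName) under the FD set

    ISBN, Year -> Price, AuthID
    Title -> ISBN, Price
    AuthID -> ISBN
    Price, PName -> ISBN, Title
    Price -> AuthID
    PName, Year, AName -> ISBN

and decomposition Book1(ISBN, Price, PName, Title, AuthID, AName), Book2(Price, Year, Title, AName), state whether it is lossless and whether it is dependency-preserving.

lossy and not dependency-preserving

Lossless test: (Price, Title, AName)⁺ = {ISBN, Price, Title, AuthID, AName}, which is a superkey of neither fragment — lossy.
Dependency preservation: the restricted closure of {ISBN, Year} across the fragments never reaches {Price, AuthID}, so ISBN, Year → Price, AuthID cannot be enforced without a join — not preserved.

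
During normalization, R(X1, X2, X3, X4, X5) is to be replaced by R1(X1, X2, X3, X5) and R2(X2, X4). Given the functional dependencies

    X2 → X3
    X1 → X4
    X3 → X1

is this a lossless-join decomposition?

Yes

Common attributes: R1 ∩ R2 = {X2}.
Closure of {X2}: X2 → X3 applies, adding X3; X3 → X1 applies, adding X1; X1 → X4 applies, adding X4. So (X2)⁺ = {X1, X2, X3, X4}.
This closure contains every attribute of R2, so R1 ∩ R2 → R2. The join is lossless.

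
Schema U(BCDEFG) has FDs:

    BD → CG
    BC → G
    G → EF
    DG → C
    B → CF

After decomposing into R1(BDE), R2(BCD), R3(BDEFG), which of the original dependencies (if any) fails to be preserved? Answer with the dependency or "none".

Check DG → C: no single fragment contains all of {CDG}, and the restricted closure of {DG} across the fragments never reaches {C}.
BD → CG is preserved.
BC → G is preserved.
G → EF is preserved.
B → CF is preserved.

DG → C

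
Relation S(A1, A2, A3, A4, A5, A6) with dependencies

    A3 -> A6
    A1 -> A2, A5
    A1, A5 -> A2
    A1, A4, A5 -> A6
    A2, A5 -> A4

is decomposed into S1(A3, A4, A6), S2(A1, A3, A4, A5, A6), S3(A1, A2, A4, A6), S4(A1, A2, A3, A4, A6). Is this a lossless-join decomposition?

Yes

Chase test. Columns are A1, A2, A3, A4, A5, A6; row i has aⱼ where attribute j ∈ Si, else bᵢⱼ.
Initial tableau (one row per fragment):
  row 1: b11 b12 a3 a4 b15 a6
  row 2: a1 b22 a3 a4 a5 a6
  row 3: a1 a2 b33 a4 b35 a6
  row 4: a1 a2 a3 a4 b45 a6
Rows 2 and 3 agree on A1; apply A1→A2, A5 and equate their A2, A5 entries.
Rows 2 and 4 agree on A1; apply A1→A2, A5 and equate their A2, A5 entries.
Row 2 is now all distinguished symbols — the join is lossless.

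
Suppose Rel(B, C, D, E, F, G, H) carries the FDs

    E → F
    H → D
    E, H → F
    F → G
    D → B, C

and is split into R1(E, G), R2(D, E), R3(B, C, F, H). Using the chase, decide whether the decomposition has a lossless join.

Chase test. Columns are B, C, D, E, F, G, H; row i has aⱼ where attribute j ∈ Ri, else bᵢⱼ.
Initial tableau (one row per fragment):
  row 1: b11 b12 b13 a4 b15 a6 b17
  row 2: b21 b22 a3 a4 b25 b26 b27
  row 3: a1 a2 b33 b34 a5 b36 a7
Rows 1 and 2 agree on E; apply E→F and equate their F entries.
Rows 1 and 2 agree on F; apply F→G and equate their G entries.
No row becomes fully distinguished — the join is lossy.

No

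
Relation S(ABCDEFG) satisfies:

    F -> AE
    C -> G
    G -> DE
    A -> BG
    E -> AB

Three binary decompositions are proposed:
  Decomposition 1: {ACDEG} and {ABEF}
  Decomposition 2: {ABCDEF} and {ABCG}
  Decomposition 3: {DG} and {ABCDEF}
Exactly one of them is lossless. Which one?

Decomposition 2

Decomposition 1: common = {AE}, closure = {ABDEG} → lossy.
Decomposition 2: common = {ABC}, closure = {ABCDEG} → lossless.
Decomposition 3: common = {D}, closure = {D} → lossy.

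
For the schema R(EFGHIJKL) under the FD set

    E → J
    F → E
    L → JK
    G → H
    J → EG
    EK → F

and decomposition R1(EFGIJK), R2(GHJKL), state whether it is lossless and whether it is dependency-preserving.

lossy but dependency-preserving

Lossless test: (GJK)⁺ = {EFGHJK}, which is a superkey of neither fragment — lossy.
Dependency preservation: every FD's attributes lie within a single fragment, so each can be enforced locally — preserved.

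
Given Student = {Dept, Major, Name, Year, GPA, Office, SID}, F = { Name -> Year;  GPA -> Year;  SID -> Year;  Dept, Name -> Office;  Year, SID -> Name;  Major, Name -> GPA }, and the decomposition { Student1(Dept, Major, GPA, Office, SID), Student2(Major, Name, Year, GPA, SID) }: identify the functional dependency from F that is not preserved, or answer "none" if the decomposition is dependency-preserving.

Dept, Name -> Office

Check Dept, Name → Office: no single fragment contains all of {Dept, Name, Office}, and the restricted closure of {Dept, Name} across the fragments never reaches {Office}.
Name → Year is preserved.
GPA → Year is preserved.
SID → Year is preserved.
Year, SID → Name is preserved.
Major, Name → GPA is preserved.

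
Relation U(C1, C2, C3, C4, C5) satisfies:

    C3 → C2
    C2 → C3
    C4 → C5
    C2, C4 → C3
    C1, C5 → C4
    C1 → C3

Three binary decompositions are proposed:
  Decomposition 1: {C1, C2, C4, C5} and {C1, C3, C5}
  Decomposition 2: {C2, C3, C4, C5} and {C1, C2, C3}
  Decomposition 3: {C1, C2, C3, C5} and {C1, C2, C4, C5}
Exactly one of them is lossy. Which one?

Decomposition 2

Decomposition 1: common = {C1, C5}, closure = {C1, C2, C3, C4, C5} → lossless.
Decomposition 2: common = {C2, C3}, closure = {C2, C3} → lossy.
Decomposition 3: common = {C1, C2, C5}, closure = {C1, C2, C3, C4, C5} → lossless.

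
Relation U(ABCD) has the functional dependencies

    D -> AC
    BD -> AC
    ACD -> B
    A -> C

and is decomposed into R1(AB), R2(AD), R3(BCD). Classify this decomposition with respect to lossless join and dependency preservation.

Lossless test (chase): Rows 2 and 3 agree on D; apply D→AC and equate their AC entries. Rows 2 and 3 agree on ACD; apply ACD→B and equate their B entries. Rows 1 and 2 agree on A; apply A→C and equate their C entries. Row 2 is now all distinguished symbols — the join is lossless.
Dependency preservation: the restricted closure of {A} across the fragments never reaches {C}, so A → C cannot be enforced without a join — not preserved.

lossless but not dependency-preserving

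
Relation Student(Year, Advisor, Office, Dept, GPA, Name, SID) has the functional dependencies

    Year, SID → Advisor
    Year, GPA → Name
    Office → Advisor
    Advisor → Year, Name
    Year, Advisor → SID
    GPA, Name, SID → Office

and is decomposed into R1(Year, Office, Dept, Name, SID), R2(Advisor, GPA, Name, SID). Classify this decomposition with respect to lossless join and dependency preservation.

lossy and not dependency-preserving

Lossless test: (Name, SID)⁺ = {Name, SID}, which is a superkey of neither fragment — lossy.
Dependency preservation: the restricted closure of {Year, SID} across the fragments never reaches {Advisor}, so Year, SID → Advisor cannot be enforced without a join — not preserved.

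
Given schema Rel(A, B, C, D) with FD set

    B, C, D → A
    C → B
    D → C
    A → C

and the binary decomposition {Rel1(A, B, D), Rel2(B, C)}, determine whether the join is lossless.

Common attributes: Rel1 ∩ Rel2 = {B}.
No dependency enlarges {B}, so (B)⁺ = {B}.
The closure contains neither all of Rel1 = {A, B, D} nor all of Rel2 = {B, C}, so the common attributes are not a superkey of either fragment. The join is lossy.

No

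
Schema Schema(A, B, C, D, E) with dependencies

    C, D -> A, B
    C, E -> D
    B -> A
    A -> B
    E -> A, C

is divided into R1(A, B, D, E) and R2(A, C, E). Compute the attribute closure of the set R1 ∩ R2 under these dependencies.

A, B, C, D, E

R1 ∩ R2 = {A, E}.
A → B applies, adding B
E → A, C applies, adding C
C, E → D applies, adding D
Closure: {A, B, C, D, E}.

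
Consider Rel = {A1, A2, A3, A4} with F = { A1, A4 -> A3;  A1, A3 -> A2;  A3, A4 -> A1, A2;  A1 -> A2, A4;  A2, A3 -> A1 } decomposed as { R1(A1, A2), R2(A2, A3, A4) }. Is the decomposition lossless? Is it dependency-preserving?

lossy and not dependency-preserving

Lossless test: (A2)⁺ = {A2}, which is a superkey of neither fragment — lossy.
Dependency preservation: the restricted closure of {A1, A4} across the fragments never reaches {A3}, so A1, A4 → A3 cannot be enforced without a join — not preserved.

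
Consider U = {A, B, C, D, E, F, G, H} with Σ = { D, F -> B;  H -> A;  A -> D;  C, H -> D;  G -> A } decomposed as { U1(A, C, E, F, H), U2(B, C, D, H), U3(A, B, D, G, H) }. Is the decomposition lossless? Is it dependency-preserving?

Lossless test (chase): Rows 1 and 2 agree on H; apply H→A and equate their A entries. Rows 1 and 2 agree on A; apply A→D and equate their D entries. No row becomes fully distinguished — the join is lossy.
Dependency preservation: the restricted closure of {D, F} across the fragments never reaches {B}, so D, F → B cannot be enforced without a join — not preserved.

lossy and not dependency-preserving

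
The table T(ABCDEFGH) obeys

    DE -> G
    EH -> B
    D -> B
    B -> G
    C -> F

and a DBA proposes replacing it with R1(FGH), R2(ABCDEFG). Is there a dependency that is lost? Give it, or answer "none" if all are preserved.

EH -> B

Check EH → B: no single fragment contains all of {BEH}, and the restricted closure of {EH} across the fragments never reaches {B}.
DE → G is preserved.
D → B is preserved.
B → G is preserved.
C → F is preserved.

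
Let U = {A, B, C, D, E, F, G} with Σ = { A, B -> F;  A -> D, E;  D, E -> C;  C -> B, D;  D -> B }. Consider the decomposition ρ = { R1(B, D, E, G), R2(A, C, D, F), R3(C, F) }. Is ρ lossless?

No

Chase test. Columns are A, B, C, D, E, F, G; row i has aⱼ where attribute j ∈ Ri, else bᵢⱼ.
Initial tableau (one row per fragment):
  row 1: b11 a2 b13 a4 a5 b16 a7
  row 2: a1 b22 a3 a4 b25 a6 b27
  row 3: b31 b32 a3 b34 b35 a6 b37
Rows 2 and 3 agree on C; apply C→B, D and equate their B, D entries.
Rows 1 and 2 agree on D; apply D→B and equate their B entries.
No row becomes fully distinguished — the join is lossy.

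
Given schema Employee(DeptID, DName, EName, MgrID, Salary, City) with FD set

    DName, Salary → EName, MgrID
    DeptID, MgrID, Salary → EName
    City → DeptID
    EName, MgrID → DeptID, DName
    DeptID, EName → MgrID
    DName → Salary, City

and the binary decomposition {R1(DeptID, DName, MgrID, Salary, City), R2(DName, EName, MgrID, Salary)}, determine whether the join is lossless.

Yes

Common attributes: R1 ∩ R2 = {DName, MgrID, Salary}.
Closure of {DName, MgrID, Salary}: DName, Salary → EName, MgrID applies, adding EName; EName, MgrID → DeptID, DName applies, adding DeptID; DName → Salary, City applies, adding City. So (DName, MgrID, Salary)⁺ = {DeptID, DName, EName, MgrID, Salary, City}.
This closure contains every attribute of R1, so R1 ∩ R2 → R1. The join is lossless.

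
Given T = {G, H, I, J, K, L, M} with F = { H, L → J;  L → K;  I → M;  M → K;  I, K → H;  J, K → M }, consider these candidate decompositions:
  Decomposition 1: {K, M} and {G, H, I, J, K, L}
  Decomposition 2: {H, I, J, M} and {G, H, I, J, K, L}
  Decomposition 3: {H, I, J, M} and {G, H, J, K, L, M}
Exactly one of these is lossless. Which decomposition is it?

Decomposition 1: common = {K}, closure = {K} → lossy.
Decomposition 2: common = {H, I, J}, closure = {H, I, J, K, M} → lossless.
Decomposition 3: common = {H, J, M}, closure = {H, J, K, M} → lossy.

Decomposition 2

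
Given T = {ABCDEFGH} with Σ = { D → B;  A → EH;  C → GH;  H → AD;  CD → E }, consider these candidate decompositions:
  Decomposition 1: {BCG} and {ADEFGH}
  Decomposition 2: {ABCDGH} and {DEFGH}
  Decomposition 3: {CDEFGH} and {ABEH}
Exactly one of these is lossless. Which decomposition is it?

Decomposition 3

Decomposition 1: common = {G}, closure = {G} → lossy.
Decomposition 2: common = {DGH}, closure = {ABDEGH} → lossy.
Decomposition 3: common = {EH}, closure = {ABDEH} → lossless.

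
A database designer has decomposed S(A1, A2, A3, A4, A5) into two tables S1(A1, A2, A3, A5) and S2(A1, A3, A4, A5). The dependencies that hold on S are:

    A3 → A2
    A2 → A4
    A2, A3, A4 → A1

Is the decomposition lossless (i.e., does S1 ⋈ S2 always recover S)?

Common attributes: S1 ∩ S2 = {A1, A3, A5}.
Closure of {A1, A3, A5}: A3 → A2 applies, adding A2; A2 → A4 applies, adding A4. So (A1, A3, A5)⁺ = {A1, A2, A3, A4, A5}.
This closure contains every attribute of S1, so S1 ∩ S2 → S1. The join is lossless.

Yes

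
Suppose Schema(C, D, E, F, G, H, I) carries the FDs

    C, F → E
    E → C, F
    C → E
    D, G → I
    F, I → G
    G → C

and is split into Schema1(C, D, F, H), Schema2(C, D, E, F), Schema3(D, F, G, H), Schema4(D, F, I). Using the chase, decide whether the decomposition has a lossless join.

Chase test. Columns are C, D, E, F, G, H, I; row i has aⱼ where attribute j ∈ Schemai, else bᵢⱼ.
Initial tableau (one row per fragment):
  row 1: a1 a2 b13 a4 b15 a6 b17
  row 2: a1 a2 a3 a4 b25 b26 b27
  row 3: b31 a2 b33 a4 a5 a6 b37
  row 4: b41 a2 b43 a4 b45 b46 a7
Rows 1 and 2 agree on C, F; apply C, F→E and equate their E entries.
No row becomes fully distinguished — the join is lossy.

No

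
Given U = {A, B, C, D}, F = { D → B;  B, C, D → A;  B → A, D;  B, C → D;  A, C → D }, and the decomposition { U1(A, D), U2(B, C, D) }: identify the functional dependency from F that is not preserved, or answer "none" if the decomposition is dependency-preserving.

A, C → D

Check A, C → D: no single fragment contains all of {A, C, D}, and the restricted closure of {A, C} across the fragments never reaches {D}.
D → B is preserved.
B, C, D → A is preserved.
B → A, D is preserved.
B, C → D is preserved.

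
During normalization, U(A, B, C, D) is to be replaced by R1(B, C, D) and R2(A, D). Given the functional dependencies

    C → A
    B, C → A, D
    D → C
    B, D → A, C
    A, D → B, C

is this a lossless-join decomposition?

Yes

Common attributes: R1 ∩ R2 = {D}.
Closure of {D}: D → C applies, adding C; C → A applies, adding A; A, D → B, C applies, adding B. So (D)⁺ = {A, B, C, D}.
This closure contains every attribute of R1, so R1 ∩ R2 → R1. The join is lossless.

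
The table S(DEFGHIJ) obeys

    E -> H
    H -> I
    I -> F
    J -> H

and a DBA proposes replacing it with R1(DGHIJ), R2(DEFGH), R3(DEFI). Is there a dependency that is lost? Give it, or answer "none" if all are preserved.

E → H lies within R2.
H → I lies within R1.
I → F lies within R3.
J → H lies within R1.
Every dependency is enforceable on the fragments, so the decomposition is dependency-preserving.

none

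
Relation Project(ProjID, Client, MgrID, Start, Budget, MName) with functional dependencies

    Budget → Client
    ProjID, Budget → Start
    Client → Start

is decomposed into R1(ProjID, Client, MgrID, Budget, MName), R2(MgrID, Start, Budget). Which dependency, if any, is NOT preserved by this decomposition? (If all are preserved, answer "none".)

Check Client → Start: no single fragment contains all of {Client, Start}, and the restricted closure of {Client} across the fragments never reaches {Start}.
Budget → Client is preserved.
ProjID, Budget → Start is preserved.

Client → Start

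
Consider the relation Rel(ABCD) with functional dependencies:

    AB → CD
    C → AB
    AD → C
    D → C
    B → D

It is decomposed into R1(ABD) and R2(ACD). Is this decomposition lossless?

Common attributes: R1 ∩ R2 = {AD}.
Closure of {AD}: AD → C applies, adding C; C → AB applies, adding B. So (AD)⁺ = {ABCD}.
This closure contains every attribute of R1, so R1 ∩ R2 → R1. The join is lossless.

Yes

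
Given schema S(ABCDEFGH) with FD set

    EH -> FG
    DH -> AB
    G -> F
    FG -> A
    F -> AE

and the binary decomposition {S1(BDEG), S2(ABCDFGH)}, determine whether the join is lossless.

Common attributes: S1 ∩ S2 = {BDG}.
Closure of {BDG}: G → F applies, adding F; FG → A applies, adding A; F → AE applies, adding E. So (BDG)⁺ = {ABDEFG}.
This closure contains every attribute of S1, so S1 ∩ S2 → S1. The join is lossless.

Yes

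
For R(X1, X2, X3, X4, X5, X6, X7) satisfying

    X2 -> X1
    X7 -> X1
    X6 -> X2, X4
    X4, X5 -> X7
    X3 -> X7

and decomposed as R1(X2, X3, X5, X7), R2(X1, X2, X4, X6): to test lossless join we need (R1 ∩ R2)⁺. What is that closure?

R1 ∩ R2 = {X2}.
X2 → X1 applies, adding X1
Closure: {X1, X2}.

X1, X2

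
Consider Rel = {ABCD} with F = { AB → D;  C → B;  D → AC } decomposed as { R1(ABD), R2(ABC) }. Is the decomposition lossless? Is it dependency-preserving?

Lossless test: (AB)⁺ = {ABCD}, which contains all of one fragment — lossless.
Dependency preservation: D → AC is not contained in any single fragment, but the restricted closure of its left-hand side across the fragments still reaches the right-hand side; the remaining FDs each lie inside some fragment. All dependencies are preserved.

lossless and dependency-preserving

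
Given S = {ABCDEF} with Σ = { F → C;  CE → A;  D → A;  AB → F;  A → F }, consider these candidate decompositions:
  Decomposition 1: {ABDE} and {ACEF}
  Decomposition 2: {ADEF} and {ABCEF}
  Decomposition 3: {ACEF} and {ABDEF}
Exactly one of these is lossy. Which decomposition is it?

Decomposition 1: common = {AE}, closure = {ACEF} → lossless.
Decomposition 2: common = {AEF}, closure = {ACEF} → lossy.
Decomposition 3: common = {AEF}, closure = {ACEF} → lossless.

Decomposition 2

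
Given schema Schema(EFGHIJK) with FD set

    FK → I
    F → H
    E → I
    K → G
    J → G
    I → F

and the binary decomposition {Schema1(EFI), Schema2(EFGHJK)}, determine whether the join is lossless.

Yes

Common attributes: Schema1 ∩ Schema2 = {EF}.
Closure of {EF}: F → H applies, adding H; E → I applies, adding I. So (EF)⁺ = {EFHI}.
This closure contains every attribute of Schema1, so Schema1 ∩ Schema2 → Schema1. The join is lossless.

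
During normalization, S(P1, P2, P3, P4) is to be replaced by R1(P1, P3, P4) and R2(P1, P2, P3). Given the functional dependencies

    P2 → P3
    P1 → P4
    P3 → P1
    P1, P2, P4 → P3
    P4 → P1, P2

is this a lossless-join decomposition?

Common attributes: R1 ∩ R2 = {P1, P3}.
Closure of {P1, P3}: P1 → P4 applies, adding P4; P4 → P1, P2 applies, adding P2. So (P1, P3)⁺ = {P1, P2, P3, P4}.
This closure contains every attribute of R1, so R1 ∩ R2 → R1. The join is lossless.

Yes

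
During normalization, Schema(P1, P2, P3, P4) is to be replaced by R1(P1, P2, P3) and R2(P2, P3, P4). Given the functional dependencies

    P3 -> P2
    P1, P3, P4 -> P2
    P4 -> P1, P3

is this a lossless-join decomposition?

No

Common attributes: R1 ∩ R2 = {P2, P3}.
No dependency enlarges {P2, P3}, so (P2, P3)⁺ = {P2, P3}.
The closure contains neither all of R1 = {P1, P2, P3} nor all of R2 = {P2, P3, P4}, so the common attributes are not a superkey of either fragment. The join is lossy.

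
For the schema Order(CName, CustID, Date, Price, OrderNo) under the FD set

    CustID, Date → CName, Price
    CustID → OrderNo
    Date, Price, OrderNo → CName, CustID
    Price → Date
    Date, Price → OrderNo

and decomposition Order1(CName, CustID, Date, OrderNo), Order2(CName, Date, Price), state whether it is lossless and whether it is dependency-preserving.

Lossless test: (CName, Date)⁺ = {CName, Date}, which is a superkey of neither fragment — lossy.
Dependency preservation: the restricted closure of {CustID, Date} across the fragments never reaches {CName, Price}, so CustID, Date → CName, Price cannot be enforced without a join — not preserved.

lossy and not dependency-preserving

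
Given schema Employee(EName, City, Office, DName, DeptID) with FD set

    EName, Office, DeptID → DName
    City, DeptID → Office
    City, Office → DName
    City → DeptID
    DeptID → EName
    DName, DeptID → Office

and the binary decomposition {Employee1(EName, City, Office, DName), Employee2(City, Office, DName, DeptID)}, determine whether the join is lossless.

Yes

Common attributes: Employee1 ∩ Employee2 = {City, Office, DName}.
Closure of {City, Office, DName}: City → DeptID applies, adding DeptID; DeptID → EName applies, adding EName. So (City, Office, DName)⁺ = {EName, City, Office, DName, DeptID}.
This closure contains every attribute of Employee1, so Employee1 ∩ Employee2 → Employee1. The join is lossless.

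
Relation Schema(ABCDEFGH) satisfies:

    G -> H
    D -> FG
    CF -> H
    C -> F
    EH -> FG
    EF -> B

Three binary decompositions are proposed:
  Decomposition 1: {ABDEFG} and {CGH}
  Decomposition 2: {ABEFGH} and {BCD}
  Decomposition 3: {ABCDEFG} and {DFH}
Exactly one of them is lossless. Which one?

Decomposition 1: common = {G}, closure = {GH} → lossy.
Decomposition 2: common = {B}, closure = {B} → lossy.
Decomposition 3: common = {DF}, closure = {DFGH} → lossless.

Decomposition 3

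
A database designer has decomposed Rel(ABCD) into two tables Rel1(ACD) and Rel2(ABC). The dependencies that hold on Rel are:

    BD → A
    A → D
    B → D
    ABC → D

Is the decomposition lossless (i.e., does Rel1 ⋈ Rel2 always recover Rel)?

Common attributes: Rel1 ∩ Rel2 = {AC}.
Closure of {AC}: A → D applies, adding D. So (AC)⁺ = {ACD}.
This closure contains every attribute of Rel1, so Rel1 ∩ Rel2 → Rel1. The join is lossless.

Yes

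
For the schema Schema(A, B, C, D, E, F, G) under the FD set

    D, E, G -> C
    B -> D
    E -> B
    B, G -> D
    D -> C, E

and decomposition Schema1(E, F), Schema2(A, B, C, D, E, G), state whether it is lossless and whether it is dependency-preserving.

Lossless test: (E)⁺ = {B, C, D, E}, which is a superkey of neither fragment — lossy.
Dependency preservation: every FD's attributes lie within a single fragment, so each can be enforced locally — preserved.

lossy but dependency-preserving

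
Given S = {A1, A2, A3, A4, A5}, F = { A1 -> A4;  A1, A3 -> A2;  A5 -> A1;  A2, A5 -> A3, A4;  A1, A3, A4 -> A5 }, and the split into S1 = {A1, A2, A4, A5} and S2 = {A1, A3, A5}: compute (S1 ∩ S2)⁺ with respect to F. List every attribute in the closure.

S1 ∩ S2 = {A1, A5}.
A1 → A4 applies, adding A4
Closure: {A1, A4, A5}.

A1, A4, A5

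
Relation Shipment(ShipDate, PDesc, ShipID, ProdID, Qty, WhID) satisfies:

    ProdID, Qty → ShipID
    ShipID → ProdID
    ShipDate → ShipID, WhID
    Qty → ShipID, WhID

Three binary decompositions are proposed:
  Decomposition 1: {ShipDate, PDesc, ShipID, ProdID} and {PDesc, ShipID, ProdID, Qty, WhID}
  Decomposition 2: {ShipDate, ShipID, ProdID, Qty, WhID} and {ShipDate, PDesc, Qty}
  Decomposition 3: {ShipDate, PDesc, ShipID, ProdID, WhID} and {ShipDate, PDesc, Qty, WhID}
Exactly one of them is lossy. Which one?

Decomposition 1: common = {PDesc, ShipID, ProdID}, closure = {PDesc, ShipID, ProdID} → lossy.
Decomposition 2: common = {ShipDate, Qty}, closure = {ShipDate, ShipID, ProdID, Qty, WhID} → lossless.
Decomposition 3: common = {ShipDate, PDesc, WhID}, closure = {ShipDate, PDesc, ShipID, ProdID, WhID} → lossless.

Decomposition 1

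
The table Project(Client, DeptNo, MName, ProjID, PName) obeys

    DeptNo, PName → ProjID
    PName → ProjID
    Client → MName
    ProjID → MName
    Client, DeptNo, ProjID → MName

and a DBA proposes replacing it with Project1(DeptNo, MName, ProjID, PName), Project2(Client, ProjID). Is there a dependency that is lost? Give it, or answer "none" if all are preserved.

Check Client → MName: no single fragment contains all of {Client, MName}, and the restricted closure of {Client} across the fragments never reaches {MName}.
DeptNo, PName → ProjID is preserved.
PName → ProjID is preserved.
ProjID → MName is preserved.
Client, DeptNo, ProjID → MName is preserved.

Client → MName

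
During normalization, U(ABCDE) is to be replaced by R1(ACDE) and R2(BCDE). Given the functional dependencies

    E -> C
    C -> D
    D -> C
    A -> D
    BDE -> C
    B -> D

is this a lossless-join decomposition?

No

Common attributes: R1 ∩ R2 = {CDE}.
No dependency enlarges {CDE}, so (CDE)⁺ = {CDE}.
The closure contains neither all of R1 = {ACDE} nor all of R2 = {BCDE}, so the common attributes are not a superkey of either fragment. The join is lossy.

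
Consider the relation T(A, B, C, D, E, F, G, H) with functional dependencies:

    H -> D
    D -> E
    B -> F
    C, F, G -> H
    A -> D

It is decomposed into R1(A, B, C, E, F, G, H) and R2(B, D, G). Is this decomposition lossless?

Common attributes: R1 ∩ R2 = {B, G}.
Closure of {B, G}: B → F applies, adding F. So (B, G)⁺ = {B, F, G}.
The closure contains neither all of R1 = {A, B, C, E, F, G, H} nor all of R2 = {B, D, G}, so the common attributes are not a superkey of either fragment. The join is lossy.

No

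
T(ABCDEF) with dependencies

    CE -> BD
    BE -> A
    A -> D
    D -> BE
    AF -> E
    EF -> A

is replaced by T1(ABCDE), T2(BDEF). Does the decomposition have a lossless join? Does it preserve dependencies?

lossy but dependency-preserving

Lossless test: (BDE)⁺ = {ABDE}, which is a superkey of neither fragment — lossy.
Dependency preservation: AF → E; EF → A are not contained in any single fragment, but the restricted closure of each left-hand side across the fragments still reaches the right-hand side; the remaining FDs each lie inside some fragment. All dependencies are preserved.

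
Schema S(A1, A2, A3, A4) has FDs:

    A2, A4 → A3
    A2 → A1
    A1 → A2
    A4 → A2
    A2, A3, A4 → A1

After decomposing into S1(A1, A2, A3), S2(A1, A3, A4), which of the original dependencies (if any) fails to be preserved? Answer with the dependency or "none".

A2, A4 → A3: restricted closure across fragments reaches A3.
A2 → A1 lies within S1.
A1 → A2 lies within S1.
A4 → A2: restricted closure across fragments reaches A2.
A2, A3, A4 → A1: restricted closure across fragments reaches A1.
Every dependency is enforceable on the fragments, so the decomposition is dependency-preserving.

none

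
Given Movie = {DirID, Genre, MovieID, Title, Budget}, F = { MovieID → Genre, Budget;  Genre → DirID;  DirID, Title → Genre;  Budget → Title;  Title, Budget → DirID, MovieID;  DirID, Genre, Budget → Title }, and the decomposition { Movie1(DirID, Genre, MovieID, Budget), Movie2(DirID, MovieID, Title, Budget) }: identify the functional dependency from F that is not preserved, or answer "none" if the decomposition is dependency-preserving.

DirID, Title → Genre

Check DirID, Title → Genre: no single fragment contains all of {DirID, Genre, Title}, and the restricted closure of {DirID, Title} across the fragments never reaches {Genre}.
MovieID → Genre, Budget is preserved.
Genre → DirID is preserved.
Budget → Title is preserved.
Title, Budget → DirID, MovieID is preserved.
DirID, Genre, Budget → Title is preserved.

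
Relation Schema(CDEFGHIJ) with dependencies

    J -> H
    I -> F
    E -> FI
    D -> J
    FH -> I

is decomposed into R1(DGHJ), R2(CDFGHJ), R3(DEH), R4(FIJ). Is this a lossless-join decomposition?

No

Chase test. Columns are CDEFGHIJ; row i has aⱼ where attribute j ∈ Ri, else bᵢⱼ.
Initial tableau (one row per fragment):
  row 1: b11 a2 b13 b14 a5 a6 b17 a8
  row 2: a1 a2 b23 a4 a5 a6 b27 a8
  row 3: b31 a2 a3 b34 b35 a6 b37 b38
  row 4: b41 b42 b43 a4 b45 b46 a7 a8
Rows 1 and 4 agree on J; apply J→H and equate their H entries.
Rows 1 and 3 agree on D; apply D→J and equate their J entries.
Rows 2 and 4 agree on FH; apply FH→I and equate their I entries.
No row becomes fully distinguished — the join is lossy.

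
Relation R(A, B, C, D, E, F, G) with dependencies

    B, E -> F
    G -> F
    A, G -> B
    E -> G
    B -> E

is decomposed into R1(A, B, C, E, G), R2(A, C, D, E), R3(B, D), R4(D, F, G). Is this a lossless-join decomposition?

Yes

Chase test. Columns are A, B, C, D, E, F, G; row i has aⱼ where attribute j ∈ Ri, else bᵢⱼ.
Initial tableau (one row per fragment):
  row 1: a1 a2 a3 b14 a5 b16 a7
  row 2: a1 b22 a3 a4 a5 b26 b27
  row 3: b31 a2 b33 a4 b35 b36 b37
  row 4: b41 b42 b43 a4 b45 a6 a7
Rows 1 and 4 agree on G; apply G→F and equate their F entries.
Rows 1 and 2 agree on E; apply E→G and equate their G entries.
Rows 1 and 3 agree on B; apply B→E and equate their E entries.
Rows 1 and 3 agree on B, E; apply B, E→F and equate their F entries.
Rows 1 and 2 agree on G; apply G→F and equate their F entries.
Rows 1 and 2 agree on A, G; apply A, G→B and equate their B entries.
Rows 1 and 3 agree on E; apply E→G and equate their G entries.
Row 2 is now all distinguished symbols — the join is lossless.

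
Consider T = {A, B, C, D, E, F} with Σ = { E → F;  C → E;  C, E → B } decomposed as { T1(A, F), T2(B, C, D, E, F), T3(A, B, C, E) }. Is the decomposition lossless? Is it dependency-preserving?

lossy but dependency-preserving

Lossless test (chase): Rows 2 and 3 agree on E; apply E→F and equate their F entries. No row becomes fully distinguished — the join is lossy.
Dependency preservation: every FD's attributes lie within a single fragment, so each can be enforced locally — preserved.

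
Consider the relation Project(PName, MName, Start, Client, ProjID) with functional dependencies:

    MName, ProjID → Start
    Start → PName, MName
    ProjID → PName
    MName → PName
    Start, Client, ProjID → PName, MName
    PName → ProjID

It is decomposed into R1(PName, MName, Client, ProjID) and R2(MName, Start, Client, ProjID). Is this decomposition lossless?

Yes

Common attributes: R1 ∩ R2 = {MName, Client, ProjID}.
Closure of {MName, Client, ProjID}: MName, ProjID → Start applies, adding Start; Start → PName, MName applies, adding PName. So (MName, Client, ProjID)⁺ = {PName, MName, Start, Client, ProjID}.
This closure contains every attribute of R1, so R1 ∩ R2 → R1. The join is lossless.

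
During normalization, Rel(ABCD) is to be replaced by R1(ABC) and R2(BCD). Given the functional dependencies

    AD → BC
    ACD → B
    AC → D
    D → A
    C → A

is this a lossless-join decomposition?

Common attributes: R1 ∩ R2 = {BC}.
Closure of {BC}: C → A applies, adding A; AC → D applies, adding D. So (BC)⁺ = {ABCD}.
This closure contains every attribute of R1, so R1 ∩ R2 → R1. The join is lossless.

Yes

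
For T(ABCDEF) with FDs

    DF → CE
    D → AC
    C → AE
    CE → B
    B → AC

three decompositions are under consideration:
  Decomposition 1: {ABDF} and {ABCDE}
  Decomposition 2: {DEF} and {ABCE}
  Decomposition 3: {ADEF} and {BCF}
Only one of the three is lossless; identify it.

Decomposition 1

Decomposition 1: common = {ABD}, closure = {ABCDE} → lossless.
Decomposition 2: common = {E}, closure = {E} → lossy.
Decomposition 3: common = {F}, closure = {F} → lossy.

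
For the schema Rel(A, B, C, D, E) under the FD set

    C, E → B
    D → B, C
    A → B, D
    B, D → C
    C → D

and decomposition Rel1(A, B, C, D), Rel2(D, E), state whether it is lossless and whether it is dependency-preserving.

Lossless test: (D)⁺ = {B, C, D}, which is a superkey of neither fragment — lossy.
Dependency preservation: C, E → B is not contained in any single fragment, but the restricted closure of its left-hand side across the fragments still reaches the right-hand side; the remaining FDs each lie inside some fragment. All dependencies are preserved.

lossy but dependency-preserving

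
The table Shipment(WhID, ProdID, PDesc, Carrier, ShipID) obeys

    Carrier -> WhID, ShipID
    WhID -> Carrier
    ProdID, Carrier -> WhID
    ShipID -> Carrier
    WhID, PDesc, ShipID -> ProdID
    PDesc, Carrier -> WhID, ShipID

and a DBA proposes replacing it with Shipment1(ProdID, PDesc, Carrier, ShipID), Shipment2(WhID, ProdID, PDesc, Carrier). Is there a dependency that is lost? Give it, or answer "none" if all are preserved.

none

Carrier → WhID, ShipID: restricted closure across fragments reaches WhID, ShipID.
WhID → Carrier lies within Shipment2.
ProdID, Carrier → WhID lies within Shipment2.
ShipID → Carrier lies within Shipment1.
WhID, PDesc, ShipID → ProdID: restricted closure across fragments reaches ProdID.
PDesc, Carrier → WhID, ShipID: restricted closure across fragments reaches WhID, ShipID.
Every dependency is enforceable on the fragments, so the decomposition is dependency-preserving.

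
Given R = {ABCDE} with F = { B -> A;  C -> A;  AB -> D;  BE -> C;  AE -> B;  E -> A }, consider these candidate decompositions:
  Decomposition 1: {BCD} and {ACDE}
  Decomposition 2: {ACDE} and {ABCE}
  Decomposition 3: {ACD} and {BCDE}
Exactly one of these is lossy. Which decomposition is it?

Decomposition 1: common = {CD}, closure = {ACD} → lossy.
Decomposition 2: common = {ACE}, closure = {ABCDE} → lossless.
Decomposition 3: common = {CD}, closure = {ACD} → lossless.

Decomposition 1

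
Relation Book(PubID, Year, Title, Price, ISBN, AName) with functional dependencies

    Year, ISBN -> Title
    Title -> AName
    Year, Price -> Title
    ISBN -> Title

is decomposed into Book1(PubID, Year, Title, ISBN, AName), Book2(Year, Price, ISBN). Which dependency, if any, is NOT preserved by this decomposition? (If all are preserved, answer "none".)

Year, Price -> Title

Check Year, Price → Title: no single fragment contains all of {Year, Title, Price}, and the restricted closure of {Year, Price} across the fragments never reaches {Title}.
Year, ISBN → Title is preserved.
Title → AName is preserved.
ISBN → Title is preserved.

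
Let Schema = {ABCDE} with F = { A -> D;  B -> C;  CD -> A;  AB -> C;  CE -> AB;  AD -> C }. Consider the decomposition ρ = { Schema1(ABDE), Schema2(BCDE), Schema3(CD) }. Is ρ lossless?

Chase test. Columns are ABCDE; row i has aⱼ where attribute j ∈ Schemai, else bᵢⱼ.
Initial tableau (one row per fragment):
  row 1: a1 a2 b13 a4 a5
  row 2: b21 a2 a3 a4 a5
  row 3: b31 b32 a3 a4 b35
Rows 1 and 2 agree on B; apply B→C and equate their C entries.
Rows 1 and 2 agree on CD; apply CD→A and equate their A entries.
Rows 1 and 3 agree on CD; apply CD→A and equate their A entries.
Row 1 is now all distinguished symbols — the join is lossless.

Yes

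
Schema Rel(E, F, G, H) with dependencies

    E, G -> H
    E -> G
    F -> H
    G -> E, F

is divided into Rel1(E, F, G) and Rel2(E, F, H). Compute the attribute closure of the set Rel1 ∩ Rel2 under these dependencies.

E, F, G, H

Rel1 ∩ Rel2 = {E, F}.
E → G applies, adding G
F → H applies, adding H
Closure: {E, F, G, H}.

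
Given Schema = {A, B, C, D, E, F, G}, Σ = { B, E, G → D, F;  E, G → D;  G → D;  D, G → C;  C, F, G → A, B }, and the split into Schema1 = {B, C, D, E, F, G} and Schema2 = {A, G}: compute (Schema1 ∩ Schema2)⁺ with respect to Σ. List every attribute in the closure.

C, D, G

Schema1 ∩ Schema2 = {G}.
G → D applies, adding D
D, G → C applies, adding C
Closure: {C, D, G}.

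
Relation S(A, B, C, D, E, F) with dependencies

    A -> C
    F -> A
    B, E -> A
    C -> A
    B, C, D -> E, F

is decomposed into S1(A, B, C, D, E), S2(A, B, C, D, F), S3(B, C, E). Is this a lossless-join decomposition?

Yes

Chase test. Columns are A, B, C, D, E, F; row i has aⱼ where attribute j ∈ Si, else bᵢⱼ.
Initial tableau (one row per fragment):
  row 1: a1 a2 a3 a4 a5 b16
  row 2: a1 a2 a3 a4 b25 a6
  row 3: b31 a2 a3 b34 a5 b36
Rows 1 and 3 agree on B, E; apply B, E→A and equate their A entries.
Rows 1 and 2 agree on B, C, D; apply B, C, D→E, F and equate their E, F entries.
Row 1 is now all distinguished symbols — the join is lossless.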